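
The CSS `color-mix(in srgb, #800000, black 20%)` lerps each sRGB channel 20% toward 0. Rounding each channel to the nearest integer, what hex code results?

#800000 is rgb(128, 0, 0).
A 20% shade moves each channel 20% toward 0:
  R: 128 + 0.2×(0−128) = 128 − 25.6 = 102.4 → 102
  G: 0 + 0.2×(0−0) = 0 + 0 = 0 → 0
  B: 0 + 0 = 0 → 0
rgb(102, 0, 0) = #660000.

#660000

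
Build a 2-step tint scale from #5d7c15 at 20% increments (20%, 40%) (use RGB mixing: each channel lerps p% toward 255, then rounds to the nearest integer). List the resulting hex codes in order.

#7d9644, #9eb073

#5d7c15 is rgb(93, 124, 21).
20%: (93 + 32.4 = 125.4→125, 124 + 26.2 = 150.2→150, 21 + 46.8 = 67.8→68) → #7d9644
40%: (93 + 64.8 = 157.8→158, 124 + 52.4 = 176.4→176, 21 + 93.6 = 114.6→115) → #9eb073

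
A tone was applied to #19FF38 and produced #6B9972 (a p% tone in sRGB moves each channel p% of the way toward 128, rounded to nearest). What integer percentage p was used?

80%

#19FF38 is rgb(25, 255, 56); #6B9972 is rgb(107, 153, 114).
On the G channel (widest range): 153 ≈ 255 + (p/100)(128 − 255), so p ≈ 100×(153 − 255)/(128 − 255) = -10200/-127 = 80.31.
p = 80 reproduces all three channels after rounding.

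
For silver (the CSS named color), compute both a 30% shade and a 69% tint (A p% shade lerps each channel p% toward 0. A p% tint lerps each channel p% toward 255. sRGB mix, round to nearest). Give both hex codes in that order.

CSS silver is rgb(192, 192, 192).
30% shade:
  R: 192 + 0.3×(0−192) = 192 − 57.6 = 134.4 → 134
  G: 192 + 0.3×(0−192) = 192 − 57.6 = 134.4 → 134
  B: 192 + 0.3×(0−192) = 192 − 57.6 = 134.4 → 134
  → #868686
69% tint:
  R: 192 + 43.47 = 235.47 → 235
  G: 192 + 43.47 = 235.47 → 235
  B: 192 + 0.69×(255−192) = 192 + 43.47 = 235.47 → 235
  → #EBEBEB

#868686, #EBEBEB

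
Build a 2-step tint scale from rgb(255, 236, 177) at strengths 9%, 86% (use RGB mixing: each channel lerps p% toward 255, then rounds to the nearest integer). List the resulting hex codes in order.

9%: (255→255, 236 + 1.71 = 237.71→238, 177 + 7.02 = 184.02→184) → #ffeeb8
86%: (255→255, 236 + 16.34 = 252.34→252, 177 + 67.08 = 244.08→244) → #fffcf4

#ffeeb8, #fffcf4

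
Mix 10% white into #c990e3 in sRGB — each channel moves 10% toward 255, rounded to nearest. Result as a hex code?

#ce9be6

#c990e3 is rgb(201, 144, 227).
Per channel, c → c + 0.1(255 − c):
  R: 201 + 0.1×(255−201) = 201 + 5.4 = 206.4 → 206
  G: 144 + 0.1×(255−144) = 144 + 11.1 = 155.1 → 155
  B: 227 + 0.1×(255−227) = 227 + 2.8 = 229.8 → 230
rgb(206, 155, 230) = #ce9be6.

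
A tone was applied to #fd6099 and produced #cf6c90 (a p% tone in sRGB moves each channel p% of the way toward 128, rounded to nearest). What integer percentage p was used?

#fd6099 is rgb(253, 96, 153); #cf6c90 is rgb(207, 108, 144).
On the R channel (widest range): 207 ≈ 253 + (p/100)(128 − 253), so p ≈ 100×(207 − 253)/(128 − 253) = -4600/-125 = 36.80.
p = 37 reproduces all three channels after rounding.

37%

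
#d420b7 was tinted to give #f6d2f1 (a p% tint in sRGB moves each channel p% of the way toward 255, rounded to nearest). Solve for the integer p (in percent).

80%

#d420b7 is rgb(212, 32, 183); #f6d2f1 is rgb(246, 210, 241).
On the G channel (widest range): 210 ≈ 32 + (p/100)(255 − 32), so p ≈ 100×(210 − 32)/(255 − 32) = 17800/223 = 79.82.
p = 80 reproduces all three channels after rounding.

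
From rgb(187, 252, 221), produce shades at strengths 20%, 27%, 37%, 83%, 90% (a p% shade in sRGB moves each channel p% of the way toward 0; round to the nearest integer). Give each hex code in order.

20%: (187 − 37.4 = 149.6→150, 252 − 50.4 = 201.6→202, 221 − 44.2 = 176.8→177) → #96cab1
27%: (187 − 50.49 = 136.51→137, 252 − 68.04 = 183.96→184, 221 − 59.67 = 161.33→161) → #89b8a1
37%: (187 − 69.19 = 117.81→118, 252 − 93.24 = 158.76→159, 221 − 81.77 = 139.23→139) → #769f8b
83%: (187 − 155.21 = 31.79→32, 252 − 209.16 = 42.84→43, 221 − 183.43 = 37.57→38) → #202b26
90%: (187 − 168.3 = 18.7→19, 252 − 226.8 = 25.2→25, 221 − 198.9 = 22.1→22) → #131916

#96cab1, #89b8a1, #769f8b, #202b26, #131916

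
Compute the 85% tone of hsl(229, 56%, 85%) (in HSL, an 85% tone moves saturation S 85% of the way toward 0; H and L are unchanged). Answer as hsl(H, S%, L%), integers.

S moves 85% from 56 toward 0: 56 − 47.6 = 8.4 → 8.
H and L are unchanged.

hsl(229, 8%, 85%)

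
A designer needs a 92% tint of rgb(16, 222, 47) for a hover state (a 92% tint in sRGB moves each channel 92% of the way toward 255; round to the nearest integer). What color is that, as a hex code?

Lerp each channel 92% toward 255:
  R: 16 + 0.92×(255−16) = 16 + 219.88 = 235.88 → 236
  G: 222 + 0.92×(255−222) = 222 + 30.36 = 252.36 → 252
  B: 47 + 0.92×(255−47) = 47 + 191.36 = 238.36 → 238
rgb(236, 252, 238) = #ECFCEE.

#ECFCEE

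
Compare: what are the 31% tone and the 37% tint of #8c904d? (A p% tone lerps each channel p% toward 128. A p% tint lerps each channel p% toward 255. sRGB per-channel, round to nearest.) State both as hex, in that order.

#8c904d is rgb(140, 144, 77).
31% tone:
  R: 140 − 3.72 = 136.28 → 136
  G: 144 + 0.31×(128−144) = 144 − 4.96 = 139.04 → 139
  B: 77 + 0.31×(128−77) = 77 + 15.81 = 92.81 → 93
  → #888b5d
37% tint:
  R: 140 + 0.37×(255−140) = 140 + 42.55 = 182.55 → 183
  G: 144 + 0.37×(255−144) = 144 + 41.07 = 185.07 → 185
  B: 77 + 0.37×(255−77) = 77 + 65.86 = 142.86 → 143
  → #b7b98f

#888b5d, #b7b98f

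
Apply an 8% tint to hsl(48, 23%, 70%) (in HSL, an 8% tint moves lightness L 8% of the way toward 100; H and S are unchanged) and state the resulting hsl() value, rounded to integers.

hsl(48, 23%, 72%)

L moves 8% from 70 toward 100: 70 + 2.4 = 72.4 → 72.
H and S are unchanged.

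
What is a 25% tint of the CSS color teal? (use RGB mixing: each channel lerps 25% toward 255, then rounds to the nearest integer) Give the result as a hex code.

#40a0a0

CSS teal is rgb(0, 128, 128).
Per channel, c → c + 0.25(255 − c):
  R: 0 + 63.75 = 63.75 → 64
  G: 128 + 0.25×(255−128) = 128 + 31.75 = 159.75 → 160
  B: 128 + 0.25×(255−128) = 128 + 31.75 = 159.75 → 160
rgb(64, 160, 160) = #40a0a0.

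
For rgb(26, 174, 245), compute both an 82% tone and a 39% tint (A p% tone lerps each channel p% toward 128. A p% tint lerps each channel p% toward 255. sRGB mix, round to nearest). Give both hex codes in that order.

82% tone:
  R: 26 + 83.64 = 109.64 → 110
  G: 174 − 37.72 = 136.28 → 136
  B: 245 − 95.94 = 149.06 → 149
  → #6E8895
39% tint:
  R: 26 + 89.31 = 115.31 → 115
  G: 174 + 0.39×(255−174) = 174 + 31.59 = 205.59 → 206
  B: 245 + 3.9 = 248.9 → 249
  → #73CEF9

#6E8895, #73CEF9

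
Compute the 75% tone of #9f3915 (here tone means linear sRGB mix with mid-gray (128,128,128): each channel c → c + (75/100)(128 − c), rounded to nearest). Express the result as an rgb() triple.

#9f3915 is rgb(159, 57, 21).
A 75% tone moves each channel 75% toward 128:
  R: 159 − 23.25 = 135.75 → 136
  G: 57 + 53.25 = 110.25 → 110
  B: 21 + 0.75×(128−21) = 21 + 80.25 = 101.25 → 101

rgb(136, 110, 101)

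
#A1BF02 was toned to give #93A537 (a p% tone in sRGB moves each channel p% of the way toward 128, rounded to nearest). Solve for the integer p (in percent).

42%

#A1BF02 is rgb(161, 191, 2); #93A537 is rgb(147, 165, 55).
On the B channel (widest range): 55 ≈ 2 + (p/100)(128 − 2), so p ≈ 100×(55 − 2)/(128 − 2) = 5300/126 = 42.06.
p = 42 reproduces all three channels after rounding.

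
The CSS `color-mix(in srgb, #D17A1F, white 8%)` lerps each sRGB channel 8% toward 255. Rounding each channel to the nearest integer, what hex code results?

#D58531

#D17A1F is rgb(209, 122, 31).
Per channel, c → c + 0.08(255 − c):
  R: 209 + 0.08×(255−209) = 209 + 3.68 = 212.68 → 213
  G: 122 + 10.64 = 132.64 → 133
  B: 31 + 0.08×(255−31) = 31 + 17.92 = 48.92 → 49
rgb(213, 133, 49) = #D58531.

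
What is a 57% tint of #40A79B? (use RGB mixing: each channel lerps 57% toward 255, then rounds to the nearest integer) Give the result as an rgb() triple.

rgb(173, 217, 212)

#40A79B is rgb(64, 167, 155).
Lerp each channel 57% toward 255:
  R: 64 + 108.87 = 172.87 → 173
  G: 167 + 50.16 = 217.16 → 217
  B: 155 + 57 = 212 → 212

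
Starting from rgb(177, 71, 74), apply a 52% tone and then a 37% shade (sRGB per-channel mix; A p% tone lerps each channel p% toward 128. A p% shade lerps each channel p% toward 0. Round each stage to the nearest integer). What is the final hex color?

#604040

Lerp each channel 52% toward 128:
  R: 177 + 0.52×(128−177) = 177 − 25.48 = 151.52 → 152
  G: 71 + 29.64 = 100.64 → 101
  B: 74 + 28.08 = 102.08 → 102
After the tone: rgb(152, 101, 102) = #986566.
Lerp each channel 37% toward 0:
  R: 152 + 0.37×(0−152) = 152 − 56.24 = 95.76 → 96
  G: 101 − 37.37 = 63.63 → 64
  B: 102 + 0.37×(0−102) = 102 − 37.74 = 64.26 → 64
rgb(96, 64, 64) = #604040.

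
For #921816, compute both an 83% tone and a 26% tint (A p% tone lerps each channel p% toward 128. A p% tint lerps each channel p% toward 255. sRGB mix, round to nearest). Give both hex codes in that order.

#921816 is rgb(146, 24, 22).
83% tone:
  R: 146 − 14.94 = 131.06 → 131
  G: 24 + 0.83×(128−24) = 24 + 86.32 = 110.32 → 110
  B: 22 + 0.83×(128−22) = 22 + 87.98 = 109.98 → 110
  → #836e6e
26% tint:
  R: 146 + 28.34 = 174.34 → 174
  G: 24 + 0.26×(255−24) = 24 + 60.06 = 84.06 → 84
  B: 22 + 0.26×(255−22) = 22 + 60.58 = 82.58 → 83
  → #ae5453

#836e6e, #ae5453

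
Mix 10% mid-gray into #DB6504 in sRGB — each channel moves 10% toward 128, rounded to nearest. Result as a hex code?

#DB6504 is rgb(219, 101, 4).
Lerp each channel 10% toward 128:
  R: 219 + 0.1×(128−219) = 219 − 9.1 = 209.9 → 210
  G: 101 + 0.1×(128−101) = 101 + 2.7 = 103.7 → 104
  B: 4 + 0.1×(128−4) = 4 + 12.4 = 16.4 → 16
rgb(210, 104, 16) = #D26810.

#D26810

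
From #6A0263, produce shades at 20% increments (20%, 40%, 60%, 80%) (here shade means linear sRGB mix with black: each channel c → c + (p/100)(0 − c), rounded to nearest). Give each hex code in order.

#55024F, #40013B, #2A0128, #150014

#6A0263 is rgb(106, 2, 99).
20%: (106 − 21.2 = 84.8→85, 2→2, 99 − 19.8 = 79.2→79) → #55024F
40%: (106 − 42.4 = 63.6→64, 2 − 0.8 = 1.2→1, 99 − 39.6 = 59.4→59) → #40013B
60%: (106 − 63.6 = 42.4→42, 2 − 1.2 = 0.8→1, 99 − 59.4 = 39.6→40) → #2A0128
80%: (106 − 84.8 = 21.2→21, 2 − 1.6 = 0.4→0, 99 − 79.2 = 19.8→20) → #150014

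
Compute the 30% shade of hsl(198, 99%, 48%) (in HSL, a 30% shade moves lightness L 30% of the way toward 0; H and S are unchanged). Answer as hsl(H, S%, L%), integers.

hsl(198, 99%, 34%)

L moves 30% from 48 toward 0: 48 − 14.4 = 33.6 → 34.
H and S are unchanged.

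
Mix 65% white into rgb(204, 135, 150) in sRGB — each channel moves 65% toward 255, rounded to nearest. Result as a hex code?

#EDD5DA

Per channel, c → c + 0.65(255 − c):
  R: 204 + 33.15 = 237.15 → 237
  G: 135 + 0.65×(255−135) = 135 + 78 = 213 → 213
  B: 150 + 68.25 = 218.25 → 218
rgb(237, 213, 218) = #EDD5DA.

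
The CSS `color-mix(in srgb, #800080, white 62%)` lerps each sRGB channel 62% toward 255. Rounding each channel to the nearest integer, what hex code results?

#CF9ECF

#800080 is rgb(128, 0, 128).
A 62% tint moves each channel 62% toward 255:
  R: 128 + 78.74 = 206.74 → 207
  G: 0 + 158.1 = 158.1 → 158
  B: 128 + 0.62×(255−128) = 128 + 78.74 = 206.74 → 207
rgb(207, 158, 207) = #CF9ECF.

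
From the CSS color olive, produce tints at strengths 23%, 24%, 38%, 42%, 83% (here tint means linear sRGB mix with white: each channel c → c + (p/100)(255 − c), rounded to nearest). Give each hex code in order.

CSS olive is rgb(128, 128, 0).
23%: (128 + 29.21 = 157.21→157, 128 + 29.21 = 157.21→157, 0 + 58.65 = 58.65→59) → #9D9D3B
24%: (128 + 30.48 = 158.48→158, 128 + 30.48 = 158.48→158, 0 + 61.2 = 61.2→61) → #9E9E3D
38%: (128 + 48.26 = 176.26→176, 128 + 48.26 = 176.26→176, 0 + 96.9 = 96.9→97) → #B0B061
42%: (128 + 53.34 = 181.34→181, 128 + 53.34 = 181.34→181, 0 + 107.1 = 107.1→107) → #B5B56B
83%: (128 + 105.41 = 233.41→233, 128 + 105.41 = 233.41→233, 0 + 211.65 = 211.65→212) → #E9E9D4

#9D9D3B, #9E9E3D, #B0B061, #B5B56B, #E9E9D4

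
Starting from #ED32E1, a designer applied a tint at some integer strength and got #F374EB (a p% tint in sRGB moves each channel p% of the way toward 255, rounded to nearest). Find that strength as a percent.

32%

#ED32E1 is rgb(237, 50, 225); #F374EB is rgb(243, 116, 235).
On the G channel (widest range): 116 ≈ 50 + (p/100)(255 − 50), so p ≈ 100×(116 − 50)/(255 − 50) = 6600/205 = 32.20.
p = 32 reproduces all three channels after rounding.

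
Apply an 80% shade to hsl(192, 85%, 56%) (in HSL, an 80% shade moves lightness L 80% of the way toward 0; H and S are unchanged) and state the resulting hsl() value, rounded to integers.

hsl(192, 85%, 11%)

L moves 80% from 56 toward 0: 56 − 44.8 = 11.2 → 11.
H and S are unchanged.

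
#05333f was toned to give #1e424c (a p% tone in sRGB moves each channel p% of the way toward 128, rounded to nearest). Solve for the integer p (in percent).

20%

#05333f is rgb(5, 51, 63); #1e424c is rgb(30, 66, 76).
On the R channel (widest range): 30 ≈ 5 + (p/100)(128 − 5), so p ≈ 100×(30 − 5)/(128 − 5) = 2500/123 = 20.33.
p = 20 reproduces all three channels after rounding.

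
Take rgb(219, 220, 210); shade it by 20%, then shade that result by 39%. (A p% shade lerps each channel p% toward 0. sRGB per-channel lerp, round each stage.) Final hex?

A 20% shade moves each channel 20% toward 0:
  R: 219 + 0.2×(0−219) = 219 − 43.8 = 175.2 → 175
  G: 220 + 0.2×(0−220) = 220 − 44 = 176 → 176
  B: 210 + 0.2×(0−210) = 210 − 42 = 168 → 168
After the shade: rgb(175, 176, 168) = #afb0a8.
Per channel, c → c + 0.39(0 − c):
  R: 175 + 0.39×(0−175) = 175 − 68.25 = 106.75 → 107
  G: 176 − 68.64 = 107.36 → 107
  B: 168 − 65.52 = 102.48 → 102
rgb(107, 107, 102) = #6b6b66.

#6b6b66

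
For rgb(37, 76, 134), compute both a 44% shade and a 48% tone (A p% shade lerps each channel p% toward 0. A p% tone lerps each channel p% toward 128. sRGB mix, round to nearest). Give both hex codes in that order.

#152B4B, #516583

44% shade:
  R: 37 + 0.44×(0−37) = 37 − 16.28 = 20.72 → 21
  G: 76 − 33.44 = 42.56 → 43
  B: 134 + 0.44×(0−134) = 134 − 58.96 = 75.04 → 75
  → #152B4B
48% tone:
  R: 37 + 43.68 = 80.68 → 81
  G: 76 + 24.96 = 100.96 → 101
  B: 134 + 0.48×(128−134) = 134 − 2.88 = 131.12 → 131
  → #516583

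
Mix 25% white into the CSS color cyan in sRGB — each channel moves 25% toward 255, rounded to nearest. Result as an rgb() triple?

CSS cyan is rgb(0, 255, 255).
A 25% tint moves each channel 25% toward 255:
  R: 0 + 0.25×(255−0) = 0 + 63.75 = 63.75 → 64
  G: 255 + 0 = 255 → 255
  B: 255 + 0 = 255 → 255

rgb(64, 255, 255)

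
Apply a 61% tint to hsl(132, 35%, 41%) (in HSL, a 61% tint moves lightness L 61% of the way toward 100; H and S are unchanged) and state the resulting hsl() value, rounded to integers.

L moves 61% from 41 toward 100: 41 + 35.99 = 76.99 → 77.
H and S are unchanged.

hsl(132, 35%, 77%)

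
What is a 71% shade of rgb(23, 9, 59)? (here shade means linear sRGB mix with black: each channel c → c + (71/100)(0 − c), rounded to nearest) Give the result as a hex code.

A 71% shade moves each channel 71% toward 0:
  R: 23 + 0.71×(0−23) = 23 − 16.33 = 6.67 → 7
  G: 9 − 6.39 = 2.61 → 3
  B: 59 − 41.89 = 17.11 → 17
rgb(7, 3, 17) = #070311.

#070311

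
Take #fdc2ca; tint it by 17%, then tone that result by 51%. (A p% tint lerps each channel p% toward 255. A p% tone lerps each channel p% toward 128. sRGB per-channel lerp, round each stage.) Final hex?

#bda5a9

#fdc2ca is rgb(253, 194, 202).
Lerp each channel 17% toward 255:
  R: 253 + 0.34 = 253.34 → 253
  G: 194 + 0.17×(255−194) = 194 + 10.37 = 204.37 → 204
  B: 202 + 9.01 = 211.01 → 211
After the tint: rgb(253, 204, 211) = #fdccd3.
Lerp each channel 51% toward 128:
  R: 253 + 0.51×(128−253) = 253 − 63.75 = 189.25 → 189
  G: 204 + 0.51×(128−204) = 204 − 38.76 = 165.24 → 165
  B: 211 + 0.51×(128−211) = 211 − 42.33 = 168.67 → 169
rgb(189, 165, 169) = #bda5a9.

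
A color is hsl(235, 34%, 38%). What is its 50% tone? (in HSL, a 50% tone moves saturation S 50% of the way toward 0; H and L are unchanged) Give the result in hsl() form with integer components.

S moves 50% from 34 toward 0: 34 − 17 = 17 → 17.
H and L are unchanged.

hsl(235, 17%, 38%)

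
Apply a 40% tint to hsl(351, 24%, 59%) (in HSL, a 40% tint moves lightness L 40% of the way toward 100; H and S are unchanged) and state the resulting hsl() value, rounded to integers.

L moves 40% from 59 toward 100: 59 + 16.4 = 75.4 → 75.
H and S are unchanged.

hsl(351, 24%, 75%)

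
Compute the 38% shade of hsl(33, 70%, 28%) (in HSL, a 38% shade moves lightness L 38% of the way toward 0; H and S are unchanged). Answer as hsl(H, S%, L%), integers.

L moves 38% from 28 toward 0: 28 − 10.64 = 17.36 → 17.
H and S are unchanged.

hsl(33, 70%, 17%)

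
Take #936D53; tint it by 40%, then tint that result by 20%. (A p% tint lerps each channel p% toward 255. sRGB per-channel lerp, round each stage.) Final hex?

#CBB9AD

#936D53 is rgb(147, 109, 83).
Lerp each channel 40% toward 255:
  R: 147 + 0.4×(255−147) = 147 + 43.2 = 190.2 → 190
  G: 109 + 0.4×(255−109) = 109 + 58.4 = 167.4 → 167
  B: 83 + 0.4×(255−83) = 83 + 68.8 = 151.8 → 152
After the tint: rgb(190, 167, 152) = #BEA798.
Per channel, c → c + 0.2(255 − c):
  R: 190 + 13 = 203 → 203
  G: 167 + 17.6 = 184.6 → 185
  B: 152 + 0.2×(255−152) = 152 + 20.6 = 172.6 → 173
rgb(203, 185, 173) = #CBB9AD.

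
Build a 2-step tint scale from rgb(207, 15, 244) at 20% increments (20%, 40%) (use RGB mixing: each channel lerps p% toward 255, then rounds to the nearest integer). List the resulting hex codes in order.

#d93ff6, #e26ff8

20%: (207 + 9.6 = 216.6→217, 15 + 48 = 63→63, 244 + 2.2 = 246.2→246) → #d93ff6
40%: (207 + 19.2 = 226.2→226, 15 + 96 = 111→111, 244 + 4.4 = 248.4→248) → #e26ff8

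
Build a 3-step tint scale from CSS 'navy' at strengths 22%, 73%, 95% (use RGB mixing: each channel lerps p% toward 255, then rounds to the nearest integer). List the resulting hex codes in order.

#38389C, #BABADD, #F2F2F9

CSS navy is rgb(0, 0, 128).
22%: (0 + 56.1 = 56.1→56, 0 + 56.1 = 56.1→56, 128 + 27.94 = 155.94→156) → #38389C
73%: (0 + 186.15 = 186.15→186, 0 + 186.15 = 186.15→186, 128 + 92.71 = 220.71→221) → #BABADD
95%: (0 + 242.25 = 242.25→242, 0 + 242.25 = 242.25→242, 128 + 120.65 = 248.65→249) → #F2F2F9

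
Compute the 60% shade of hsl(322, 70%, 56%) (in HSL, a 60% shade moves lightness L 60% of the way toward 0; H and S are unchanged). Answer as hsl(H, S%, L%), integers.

L moves 60% from 56 toward 0: 56 − 33.6 = 22.4 → 22.
H and S are unchanged.

hsl(322, 70%, 22%)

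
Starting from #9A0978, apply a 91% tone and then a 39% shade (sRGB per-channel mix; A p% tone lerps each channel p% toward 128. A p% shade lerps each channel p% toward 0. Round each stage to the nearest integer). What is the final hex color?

#4F474D

#9A0978 is rgb(154, 9, 120).
Per channel, c → c + 0.91(128 − c):
  R: 154 + 0.91×(128−154) = 154 − 23.66 = 130.34 → 130
  G: 9 + 0.91×(128−9) = 9 + 108.29 = 117.29 → 117
  B: 120 + 7.28 = 127.28 → 127
After the tone: rgb(130, 117, 127) = #82757F.
A 39% shade moves each channel 39% toward 0:
  R: 130 + 0.39×(0−130) = 130 − 50.7 = 79.3 → 79
  G: 117 + 0.39×(0−117) = 117 − 45.63 = 71.37 → 71
  B: 127 + 0.39×(0−127) = 127 − 49.53 = 77.47 → 77
rgb(79, 71, 77) = #4F474D.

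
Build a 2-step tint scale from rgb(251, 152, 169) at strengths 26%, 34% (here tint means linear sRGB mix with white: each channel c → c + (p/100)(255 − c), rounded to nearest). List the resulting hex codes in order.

#FCB3BF, #FCBBC6

26%: (251 + 1.04 = 252.04→252, 152 + 26.78 = 178.78→179, 169 + 22.36 = 191.36→191) → #FCB3BF
34%: (251 + 1.36 = 252.36→252, 152 + 35.02 = 187.02→187, 169 + 29.24 = 198.24→198) → #FCBBC6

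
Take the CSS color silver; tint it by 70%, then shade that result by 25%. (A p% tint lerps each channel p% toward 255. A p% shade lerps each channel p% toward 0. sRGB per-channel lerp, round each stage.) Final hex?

CSS silver is rgb(192, 192, 192).
Lerp each channel 70% toward 255:
  R: 192 + 44.1 = 236.1 → 236
  G: 192 + 0.7×(255−192) = 192 + 44.1 = 236.1 → 236
  B: 192 + 44.1 = 236.1 → 236
After the tint: rgb(236, 236, 236) = #ececec.
Per channel, c → c + 0.25(0 − c):
  R: 236 − 59 = 177 → 177
  G: 236 − 59 = 177 → 177
  B: 236 − 59 = 177 → 177
rgb(177, 177, 177) = #b1b1b1.

#b1b1b1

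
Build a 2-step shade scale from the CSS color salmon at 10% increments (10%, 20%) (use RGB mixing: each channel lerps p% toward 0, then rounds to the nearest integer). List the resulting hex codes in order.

CSS salmon is rgb(250, 128, 114).
10%: (250 − 25 = 225→225, 128 − 12.8 = 115.2→115, 114 − 11.4 = 102.6→103) → #e17367
20%: (250 − 50 = 200→200, 128 − 25.6 = 102.4→102, 114 − 22.8 = 91.2→91) → #c8665b

#e17367, #c8665b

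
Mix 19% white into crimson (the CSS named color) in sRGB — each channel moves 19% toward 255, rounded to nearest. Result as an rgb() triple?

rgb(227, 65, 97)

CSS crimson is rgb(220, 20, 60).
A 19% tint moves each channel 19% toward 255:
  R: 220 + 6.65 = 226.65 → 227
  G: 20 + 44.65 = 64.65 → 65
  B: 60 + 37.05 = 97.05 → 97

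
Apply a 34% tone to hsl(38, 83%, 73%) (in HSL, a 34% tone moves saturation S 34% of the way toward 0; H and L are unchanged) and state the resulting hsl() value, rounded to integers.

S moves 34% from 83 toward 0: 83 − 28.22 = 54.78 → 55.
H and L are unchanged.

hsl(38, 55%, 73%)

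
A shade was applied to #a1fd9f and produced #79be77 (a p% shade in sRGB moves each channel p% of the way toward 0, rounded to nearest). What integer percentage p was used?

25%

#a1fd9f is rgb(161, 253, 159); #79be77 is rgb(121, 190, 119).
On the G channel (widest range): 190 ≈ 253 + (p/100)(0 − 253), so p ≈ 100×(190 − 253)/(0 − 253) = -6300/-253 = 24.90.
p = 25 reproduces all three channels after rounding.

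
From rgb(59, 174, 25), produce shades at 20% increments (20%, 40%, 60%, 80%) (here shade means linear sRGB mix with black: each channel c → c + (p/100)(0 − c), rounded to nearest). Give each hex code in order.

#2f8b14, #23680f, #18460a, #0c2305

20%: (59 − 11.8 = 47.2→47, 174 − 34.8 = 139.2→139, 25 − 5 = 20→20) → #2f8b14
40%: (59 − 23.6 = 35.4→35, 174 − 69.6 = 104.4→104, 25 − 10 = 15→15) → #23680f
60%: (59 − 35.4 = 23.6→24, 174 − 104.4 = 69.6→70, 25 − 15 = 10→10) → #18460a
80%: (59 − 47.2 = 11.8→12, 174 − 139.2 = 34.8→35, 25 − 20 = 5→5) → #0c2305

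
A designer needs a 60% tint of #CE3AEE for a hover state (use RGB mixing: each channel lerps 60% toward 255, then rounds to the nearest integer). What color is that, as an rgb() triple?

#CE3AEE is rgb(206, 58, 238).
Per channel, c → c + 0.6(255 − c):
  R: 206 + 29.4 = 235.4 → 235
  G: 58 + 0.6×(255−58) = 58 + 118.2 = 176.2 → 176
  B: 238 + 10.2 = 248.2 → 248

rgb(235, 176, 248)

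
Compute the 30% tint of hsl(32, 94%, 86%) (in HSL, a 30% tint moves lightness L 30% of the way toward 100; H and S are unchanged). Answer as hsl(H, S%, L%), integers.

L moves 30% from 86 toward 100: 86 + 4.2 = 90.2 → 90.
H and S are unchanged.

hsl(32, 94%, 90%)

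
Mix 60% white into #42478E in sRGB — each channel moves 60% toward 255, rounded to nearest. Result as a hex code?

#42478E is rgb(66, 71, 142).
Lerp each channel 60% toward 255:
  R: 66 + 0.6×(255−66) = 66 + 113.4 = 179.4 → 179
  G: 71 + 0.6×(255−71) = 71 + 110.4 = 181.4 → 181
  B: 142 + 0.6×(255−142) = 142 + 67.8 = 209.8 → 210
rgb(179, 181, 210) = #B3B5D2.

#B3B5D2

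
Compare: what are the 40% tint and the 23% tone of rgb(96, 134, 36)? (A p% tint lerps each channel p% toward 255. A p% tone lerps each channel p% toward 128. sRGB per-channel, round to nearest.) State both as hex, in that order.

#a0b67c, #678539

40% tint:
  R: 96 + 63.6 = 159.6 → 160
  G: 134 + 0.4×(255−134) = 134 + 48.4 = 182.4 → 182
  B: 36 + 0.4×(255−36) = 36 + 87.6 = 123.6 → 124
  → #a0b67c
23% tone:
  R: 96 + 7.36 = 103.36 → 103
  G: 134 − 1.38 = 132.62 → 133
  B: 36 + 0.23×(128−36) = 36 + 21.16 = 57.16 → 57
  → #678539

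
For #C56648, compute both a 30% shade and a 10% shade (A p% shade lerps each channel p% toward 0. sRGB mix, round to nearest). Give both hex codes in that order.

#8A4732, #B15C41

#C56648 is rgb(197, 102, 72).
30% shade:
  R: 197 + 0.3×(0−197) = 197 − 59.1 = 137.9 → 138
  G: 102 + 0.3×(0−102) = 102 − 30.6 = 71.4 → 71
  B: 72 + 0.3×(0−72) = 72 − 21.6 = 50.4 → 50
  → #8A4732
10% shade:
  R: 197 − 19.7 = 177.3 → 177
  G: 102 − 10.2 = 91.8 → 92
  B: 72 + 0.1×(0−72) = 72 − 7.2 = 64.8 → 65
  → #B15C41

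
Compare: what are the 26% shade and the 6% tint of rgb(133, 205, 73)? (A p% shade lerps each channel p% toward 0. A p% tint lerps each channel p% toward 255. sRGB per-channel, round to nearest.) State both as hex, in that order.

26% shade:
  R: 133 − 34.58 = 98.42 → 98
  G: 205 + 0.26×(0−205) = 205 − 53.3 = 151.7 → 152
  B: 73 + 0.26×(0−73) = 73 − 18.98 = 54.02 → 54
  → #629836
6% tint:
  R: 133 + 0.06×(255−133) = 133 + 7.32 = 140.32 → 140
  G: 205 + 0.06×(255−205) = 205 + 3 = 208 → 208
  B: 73 + 0.06×(255−73) = 73 + 10.92 = 83.92 → 84
  → #8CD054

#629836, #8CD054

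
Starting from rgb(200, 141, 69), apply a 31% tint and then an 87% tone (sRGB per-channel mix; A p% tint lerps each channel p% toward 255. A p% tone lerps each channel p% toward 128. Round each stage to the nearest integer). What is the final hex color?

#8c8680

Per channel, c → c + 0.31(255 − c):
  R: 200 + 0.31×(255−200) = 200 + 17.05 = 217.05 → 217
  G: 141 + 0.31×(255−141) = 141 + 35.34 = 176.34 → 176
  B: 69 + 57.66 = 126.66 → 127
After the tint: rgb(217, 176, 127) = #d9b07f.
An 87% tone moves each channel 87% toward 128:
  R: 217 − 77.43 = 139.57 → 140
  G: 176 + 0.87×(128−176) = 176 − 41.76 = 134.24 → 134
  B: 127 + 0.87 = 127.87 → 128
rgb(140, 134, 128) = #8c8680.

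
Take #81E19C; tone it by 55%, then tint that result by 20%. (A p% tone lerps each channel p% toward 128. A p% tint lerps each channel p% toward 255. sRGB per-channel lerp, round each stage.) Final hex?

#99BDA4

#81E19C is rgb(129, 225, 156).
Per channel, c → c + 0.55(128 − c):
  R: 129 + 0.55×(128−129) = 129 − 0.55 = 128.45 → 128
  G: 225 + 0.55×(128−225) = 225 − 53.35 = 171.65 → 172
  B: 156 + 0.55×(128−156) = 156 − 15.4 = 140.6 → 141
After the tone: rgb(128, 172, 141) = #80AC8D.
A 20% tint moves each channel 20% toward 255:
  R: 128 + 25.4 = 153.4 → 153
  G: 172 + 0.2×(255−172) = 172 + 16.6 = 188.6 → 189
  B: 141 + 22.8 = 163.8 → 164
rgb(153, 189, 164) = #99BDA4.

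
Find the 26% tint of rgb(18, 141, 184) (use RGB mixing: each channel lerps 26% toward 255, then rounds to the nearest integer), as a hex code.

Lerp each channel 26% toward 255:
  R: 18 + 61.62 = 79.62 → 80
  G: 141 + 29.64 = 170.64 → 171
  B: 184 + 18.46 = 202.46 → 202
rgb(80, 171, 202) = #50ABCA.

#50ABCA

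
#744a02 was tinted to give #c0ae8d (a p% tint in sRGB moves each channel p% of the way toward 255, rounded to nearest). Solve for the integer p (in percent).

#744a02 is rgb(116, 74, 2); #c0ae8d is rgb(192, 174, 141).
On the B channel (widest range): 141 ≈ 2 + (p/100)(255 − 2), so p ≈ 100×(141 − 2)/(255 − 2) = 13900/253 = 54.94.
p = 55 reproduces all three channels after rounding.

55%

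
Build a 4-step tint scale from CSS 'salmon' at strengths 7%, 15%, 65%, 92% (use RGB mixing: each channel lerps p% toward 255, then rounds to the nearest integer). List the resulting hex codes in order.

CSS salmon is rgb(250, 128, 114).
7%: (250→250, 128 + 8.89 = 136.89→137, 114 + 9.87 = 123.87→124) → #FA897C
15%: (250 + 0.75 = 250.75→251, 128 + 19.05 = 147.05→147, 114 + 21.15 = 135.15→135) → #FB9387
65%: (250 + 3.25 = 253.25→253, 128 + 82.55 = 210.55→211, 114 + 91.65 = 205.65→206) → #FDD3CE
92%: (250 + 4.6 = 254.6→255, 128 + 116.84 = 244.84→245, 114 + 129.72 = 243.72→244) → #FFF5F4

#FA897C, #FB9387, #FDD3CE, #FFF5F4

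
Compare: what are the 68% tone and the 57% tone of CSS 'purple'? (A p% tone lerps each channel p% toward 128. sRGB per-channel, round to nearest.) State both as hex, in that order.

#805780, #804980

CSS purple is rgb(128, 0, 128).
68% tone:
  R: 128 + 0.68×(128−128) = 128 + 0 = 128 → 128
  G: 0 + 0.68×(128−0) = 0 + 87.04 = 87.04 → 87
  B: 128 + 0 = 128 → 128
  → #805780
57% tone:
  R: 128 + 0.57×(128−128) = 128 + 0 = 128 → 128
  G: 0 + 0.57×(128−0) = 0 + 72.96 = 72.96 → 73
  B: 128 + 0.57×(128−128) = 128 + 0 = 128 → 128
  → #804980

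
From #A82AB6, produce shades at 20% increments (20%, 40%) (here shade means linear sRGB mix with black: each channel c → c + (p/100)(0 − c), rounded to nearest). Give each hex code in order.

#A82AB6 is rgb(168, 42, 182).
20%: (168 − 33.6 = 134.4→134, 42 − 8.4 = 33.6→34, 182 − 36.4 = 145.6→146) → #862292
40%: (168 − 67.2 = 100.8→101, 42 − 16.8 = 25.2→25, 182 − 72.8 = 109.2→109) → #65196D

#862292, #65196D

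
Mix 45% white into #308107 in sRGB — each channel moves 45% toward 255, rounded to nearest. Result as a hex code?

#308107 is rgb(48, 129, 7).
A 45% tint moves each channel 45% toward 255:
  R: 48 + 93.15 = 141.15 → 141
  G: 129 + 56.7 = 185.7 → 186
  B: 7 + 0.45×(255−7) = 7 + 111.6 = 118.6 → 119
rgb(141, 186, 119) = #8DBA77.

#8DBA77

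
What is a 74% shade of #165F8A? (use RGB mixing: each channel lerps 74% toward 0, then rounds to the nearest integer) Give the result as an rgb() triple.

#165F8A is rgb(22, 95, 138).
Lerp each channel 74% toward 0:
  R: 22 + 0.74×(0−22) = 22 − 16.28 = 5.72 → 6
  G: 95 + 0.74×(0−95) = 95 − 70.3 = 24.7 → 25
  B: 138 + 0.74×(0−138) = 138 − 102.12 = 35.88 → 36

rgb(6, 25, 36)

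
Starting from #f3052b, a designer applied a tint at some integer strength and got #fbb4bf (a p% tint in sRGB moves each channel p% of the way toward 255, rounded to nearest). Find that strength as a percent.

70%

#f3052b is rgb(243, 5, 43); #fbb4bf is rgb(251, 180, 191).
On the G channel (widest range): 180 ≈ 5 + (p/100)(255 − 5), so p ≈ 100×(180 − 5)/(255 − 5) = 17500/250 = 70.00.
p = 70 reproduces all three channels after rounding.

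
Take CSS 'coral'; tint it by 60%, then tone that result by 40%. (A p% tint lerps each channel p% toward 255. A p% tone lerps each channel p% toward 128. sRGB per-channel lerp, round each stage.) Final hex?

CSS coral is rgb(255, 127, 80).
Lerp each channel 60% toward 255:
  R: 255 + 0 = 255 → 255
  G: 127 + 76.8 = 203.8 → 204
  B: 80 + 0.6×(255−80) = 80 + 105 = 185 → 185
After the tint: rgb(255, 204, 185) = #FFCCB9.
Per channel, c → c + 0.4(128 − c):
  R: 255 − 50.8 = 204.2 → 204
  G: 204 − 30.4 = 173.6 → 174
  B: 185 + 0.4×(128−185) = 185 − 22.8 = 162.2 → 162
rgb(204, 174, 162) = #CCAEA2.

#CCAEA2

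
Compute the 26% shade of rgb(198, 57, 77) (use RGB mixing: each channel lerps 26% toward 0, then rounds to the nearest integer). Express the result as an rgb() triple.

rgb(147, 42, 57)

Per channel, c → c + 0.26(0 − c):
  R: 198 + 0.26×(0−198) = 198 − 51.48 = 146.52 → 147
  G: 57 + 0.26×(0−57) = 57 − 14.82 = 42.18 → 42
  B: 77 − 20.02 = 56.98 → 57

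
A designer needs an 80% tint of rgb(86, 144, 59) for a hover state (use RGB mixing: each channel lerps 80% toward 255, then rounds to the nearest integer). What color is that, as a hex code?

An 80% tint moves each channel 80% toward 255:
  R: 86 + 0.8×(255−86) = 86 + 135.2 = 221.2 → 221
  G: 144 + 0.8×(255−144) = 144 + 88.8 = 232.8 → 233
  B: 59 + 156.8 = 215.8 → 216
rgb(221, 233, 216) = #dde9d8.

#dde9d8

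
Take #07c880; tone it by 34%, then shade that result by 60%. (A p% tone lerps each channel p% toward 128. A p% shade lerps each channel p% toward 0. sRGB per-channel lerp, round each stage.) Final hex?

#134633

#07c880 is rgb(7, 200, 128).
A 34% tone moves each channel 34% toward 128:
  R: 7 + 0.34×(128−7) = 7 + 41.14 = 48.14 → 48
  G: 200 + 0.34×(128−200) = 200 − 24.48 = 175.52 → 176
  B: 128 + 0.34×(128−128) = 128 + 0 = 128 → 128
After the tone: rgb(48, 176, 128) = #30b080.
Lerp each channel 60% toward 0:
  R: 48 − 28.8 = 19.2 → 19
  G: 176 + 0.6×(0−176) = 176 − 105.6 = 70.4 → 70
  B: 128 − 76.8 = 51.2 → 51
rgb(19, 70, 51) = #134633.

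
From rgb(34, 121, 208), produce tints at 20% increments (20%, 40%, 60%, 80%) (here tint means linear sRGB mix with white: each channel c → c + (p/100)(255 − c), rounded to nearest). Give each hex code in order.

20%: (34 + 44.2 = 78.2→78, 121 + 26.8 = 147.8→148, 208 + 9.4 = 217.4→217) → #4e94d9
40%: (34 + 88.4 = 122.4→122, 121 + 53.6 = 174.6→175, 208 + 18.8 = 226.8→227) → #7aafe3
60%: (34 + 132.6 = 166.6→167, 121 + 80.4 = 201.4→201, 208 + 28.2 = 236.2→236) → #a7c9ec
80%: (34 + 176.8 = 210.8→211, 121 + 107.2 = 228.2→228, 208 + 37.6 = 245.6→246) → #d3e4f6

#4e94d9, #7aafe3, #a7c9ec, #d3e4f6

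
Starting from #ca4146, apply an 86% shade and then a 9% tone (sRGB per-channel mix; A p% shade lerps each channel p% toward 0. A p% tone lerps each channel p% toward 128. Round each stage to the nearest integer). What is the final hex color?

#251415

#ca4146 is rgb(202, 65, 70).
Lerp each channel 86% toward 0:
  R: 202 + 0.86×(0−202) = 202 − 173.72 = 28.28 → 28
  G: 65 + 0.86×(0−65) = 65 − 55.9 = 9.1 → 9
  B: 70 + 0.86×(0−70) = 70 − 60.2 = 9.8 → 10
After the shade: rgb(28, 9, 10) = #1c090a.
Per channel, c → c + 0.09(128 − c):
  R: 28 + 0.09×(128−28) = 28 + 9 = 37 → 37
  G: 9 + 10.71 = 19.71 → 20
  B: 10 + 10.62 = 20.62 → 21
rgb(37, 20, 21) = #251415.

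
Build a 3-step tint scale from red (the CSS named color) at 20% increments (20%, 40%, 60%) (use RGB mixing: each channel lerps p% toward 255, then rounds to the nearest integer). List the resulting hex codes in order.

#FF3333, #FF6666, #FF9999

CSS red is rgb(255, 0, 0).
20%: (255→255, 0 + 51 = 51→51, 0 + 51 = 51→51) → #FF3333
40%: (255→255, 0 + 102 = 102→102, 0 + 102 = 102→102) → #FF6666
60%: (255→255, 0 + 153 = 153→153, 0 + 153 = 153→153) → #FF9999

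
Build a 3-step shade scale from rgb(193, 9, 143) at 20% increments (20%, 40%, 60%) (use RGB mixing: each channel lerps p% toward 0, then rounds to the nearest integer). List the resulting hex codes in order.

20%: (193 − 38.6 = 154.4→154, 9 − 1.8 = 7.2→7, 143 − 28.6 = 114.4→114) → #9A0772
40%: (193 − 77.2 = 115.8→116, 9 − 3.6 = 5.4→5, 143 − 57.2 = 85.8→86) → #740556
60%: (193 − 115.8 = 77.2→77, 9 − 5.4 = 3.6→4, 143 − 85.8 = 57.2→57) → #4D0439

#9A0772, #740556, #4D0439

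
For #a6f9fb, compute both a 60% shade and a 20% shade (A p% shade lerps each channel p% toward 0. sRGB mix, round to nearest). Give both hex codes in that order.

#426464, #85c7c9

#a6f9fb is rgb(166, 249, 251).
60% shade:
  R: 166 − 99.6 = 66.4 → 66
  G: 249 + 0.6×(0−249) = 249 − 149.4 = 99.6 → 100
  B: 251 − 150.6 = 100.4 → 100
  → #426464
20% shade:
  R: 166 − 33.2 = 132.8 → 133
  G: 249 + 0.2×(0−249) = 249 − 49.8 = 199.2 → 199
  B: 251 + 0.2×(0−251) = 251 − 50.2 = 200.8 → 201
  → #85c7c9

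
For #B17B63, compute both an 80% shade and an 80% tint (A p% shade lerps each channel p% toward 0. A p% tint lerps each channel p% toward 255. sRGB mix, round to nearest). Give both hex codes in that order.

#B17B63 is rgb(177, 123, 99).
80% shade:
  R: 177 − 141.6 = 35.4 → 35
  G: 123 + 0.8×(0−123) = 123 − 98.4 = 24.6 → 25
  B: 99 + 0.8×(0−99) = 99 − 79.2 = 19.8 → 20
  → #231914
80% tint:
  R: 177 + 62.4 = 239.4 → 239
  G: 123 + 0.8×(255−123) = 123 + 105.6 = 228.6 → 229
  B: 99 + 0.8×(255−99) = 99 + 124.8 = 223.8 → 224
  → #EFE5E0

#231914, #EFE5E0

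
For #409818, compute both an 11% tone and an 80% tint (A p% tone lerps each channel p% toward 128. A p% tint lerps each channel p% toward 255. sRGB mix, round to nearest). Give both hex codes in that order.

#409818 is rgb(64, 152, 24).
11% tone:
  R: 64 + 7.04 = 71.04 → 71
  G: 152 − 2.64 = 149.36 → 149
  B: 24 + 0.11×(128−24) = 24 + 11.44 = 35.44 → 35
  → #479523
80% tint:
  R: 64 + 152.8 = 216.8 → 217
  G: 152 + 0.8×(255−152) = 152 + 82.4 = 234.4 → 234
  B: 24 + 0.8×(255−24) = 24 + 184.8 = 208.8 → 209
  → #D9EAD1

#479523, #D9EAD1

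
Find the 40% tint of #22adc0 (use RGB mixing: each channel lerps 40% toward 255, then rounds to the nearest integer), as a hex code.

#22adc0 is rgb(34, 173, 192).
Lerp each channel 40% toward 255:
  R: 34 + 0.4×(255−34) = 34 + 88.4 = 122.4 → 122
  G: 173 + 32.8 = 205.8 → 206
  B: 192 + 25.2 = 217.2 → 217
rgb(122, 206, 217) = #7aced9.

#7aced9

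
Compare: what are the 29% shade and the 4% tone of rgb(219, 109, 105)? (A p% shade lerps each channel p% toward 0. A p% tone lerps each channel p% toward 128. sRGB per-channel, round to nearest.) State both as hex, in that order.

#9B4D4B, #D76E6A

29% shade:
  R: 219 + 0.29×(0−219) = 219 − 63.51 = 155.49 → 155
  G: 109 + 0.29×(0−109) = 109 − 31.61 = 77.39 → 77
  B: 105 + 0.29×(0−105) = 105 − 30.45 = 74.55 → 75
  → #9B4D4B
4% tone:
  R: 219 + 0.04×(128−219) = 219 − 3.64 = 215.36 → 215
  G: 109 + 0.04×(128−109) = 109 + 0.76 = 109.76 → 110
  B: 105 + 0.92 = 105.92 → 106
  → #D76E6A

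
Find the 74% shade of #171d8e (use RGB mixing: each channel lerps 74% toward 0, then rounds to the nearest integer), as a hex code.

#060825

#171d8e is rgb(23, 29, 142).
Per channel, c → c + 0.74(0 − c):
  R: 23 − 17.02 = 5.98 → 6
  G: 29 + 0.74×(0−29) = 29 − 21.46 = 7.54 → 8
  B: 142 + 0.74×(0−142) = 142 − 105.08 = 36.92 → 37
rgb(6, 8, 37) = #060825.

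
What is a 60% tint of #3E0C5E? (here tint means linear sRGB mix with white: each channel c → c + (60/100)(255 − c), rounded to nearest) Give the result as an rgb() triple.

rgb(178, 158, 191)

#3E0C5E is rgb(62, 12, 94).
Per channel, c → c + 0.6(255 − c):
  R: 62 + 0.6×(255−62) = 62 + 115.8 = 177.8 → 178
  G: 12 + 145.8 = 157.8 → 158
  B: 94 + 0.6×(255−94) = 94 + 96.6 = 190.6 → 191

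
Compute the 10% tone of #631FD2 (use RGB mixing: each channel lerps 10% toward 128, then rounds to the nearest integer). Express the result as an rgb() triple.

rgb(102, 41, 202)

#631FD2 is rgb(99, 31, 210).
Lerp each channel 10% toward 128:
  R: 99 + 0.1×(128−99) = 99 + 2.9 = 101.9 → 102
  G: 31 + 0.1×(128−31) = 31 + 9.7 = 40.7 → 41
  B: 210 − 8.2 = 201.8 → 202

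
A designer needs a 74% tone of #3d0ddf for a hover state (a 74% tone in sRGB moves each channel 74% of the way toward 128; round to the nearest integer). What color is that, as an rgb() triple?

#3d0ddf is rgb(61, 13, 223).
Lerp each channel 74% toward 128:
  R: 61 + 0.74×(128−61) = 61 + 49.58 = 110.58 → 111
  G: 13 + 85.1 = 98.1 → 98
  B: 223 + 0.74×(128−223) = 223 − 70.3 = 152.7 → 153

rgb(111, 98, 153)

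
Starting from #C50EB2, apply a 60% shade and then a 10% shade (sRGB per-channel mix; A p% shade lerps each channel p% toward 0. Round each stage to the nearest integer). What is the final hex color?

#C50EB2 is rgb(197, 14, 178).
A 60% shade moves each channel 60% toward 0:
  R: 197 − 118.2 = 78.8 → 79
  G: 14 + 0.6×(0−14) = 14 − 8.4 = 5.6 → 6
  B: 178 + 0.6×(0−178) = 178 − 106.8 = 71.2 → 71
After the shade: rgb(79, 6, 71) = #4F0647.
A 10% shade moves each channel 10% toward 0:
  R: 79 + 0.1×(0−79) = 79 − 7.9 = 71.1 → 71
  G: 6 + 0.1×(0−6) = 6 − 0.6 = 5.4 → 5
  B: 71 + 0.1×(0−71) = 71 − 7.1 = 63.9 → 64
rgb(71, 5, 64) = #470540.

#470540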